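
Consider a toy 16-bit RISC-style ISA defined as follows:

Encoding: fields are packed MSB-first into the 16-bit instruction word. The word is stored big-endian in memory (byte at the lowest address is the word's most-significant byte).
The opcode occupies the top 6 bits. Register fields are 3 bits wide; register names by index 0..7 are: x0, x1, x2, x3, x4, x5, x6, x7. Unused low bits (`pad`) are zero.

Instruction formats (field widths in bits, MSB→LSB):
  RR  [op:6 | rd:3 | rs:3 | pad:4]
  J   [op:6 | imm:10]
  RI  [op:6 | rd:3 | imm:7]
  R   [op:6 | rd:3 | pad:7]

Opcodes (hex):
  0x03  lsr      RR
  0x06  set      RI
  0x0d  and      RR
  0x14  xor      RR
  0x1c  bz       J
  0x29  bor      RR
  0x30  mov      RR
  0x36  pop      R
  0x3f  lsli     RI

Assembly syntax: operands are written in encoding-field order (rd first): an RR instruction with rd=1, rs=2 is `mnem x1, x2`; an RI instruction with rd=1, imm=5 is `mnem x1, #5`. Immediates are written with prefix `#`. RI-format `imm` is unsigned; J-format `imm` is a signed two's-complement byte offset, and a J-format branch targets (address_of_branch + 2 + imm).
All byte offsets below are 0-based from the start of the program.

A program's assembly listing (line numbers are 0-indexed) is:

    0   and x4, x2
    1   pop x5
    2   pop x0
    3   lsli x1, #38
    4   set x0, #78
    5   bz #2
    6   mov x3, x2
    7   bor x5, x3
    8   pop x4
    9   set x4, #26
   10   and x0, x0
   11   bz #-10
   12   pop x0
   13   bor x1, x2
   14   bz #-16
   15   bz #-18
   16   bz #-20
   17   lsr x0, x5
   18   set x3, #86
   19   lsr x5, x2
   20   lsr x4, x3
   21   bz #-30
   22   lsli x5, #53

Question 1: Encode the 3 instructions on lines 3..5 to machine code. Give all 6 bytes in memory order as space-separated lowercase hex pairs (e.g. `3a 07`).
L3: lsli op=0x3f:6|rd=1:3|imm=38:7 ⇒ 0xfca6 ⇒ big fc a6
L4: set op=0x6:6|rd=0:3|imm=78:7 ⇒ 0x184e ⇒ big 18 4e
L5: bz op=0x1c:6|imm=2:10 ⇒ 0x7002 ⇒ big 70 02

fc a6 18 4e 70 02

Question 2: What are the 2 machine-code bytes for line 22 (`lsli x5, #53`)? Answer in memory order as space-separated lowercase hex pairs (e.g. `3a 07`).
fe b5

L22: lsli op=0x3f:6|rd=5:3|imm=53:7 ⇒ 0xfeb5 ⇒ big fe b5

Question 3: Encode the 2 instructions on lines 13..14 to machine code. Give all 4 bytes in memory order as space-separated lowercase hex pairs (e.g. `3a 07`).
a4 a0 73 f0

line 13 (bor): pack op=0x29:6|rd=1:3|rs=2:3|pad=0:4 = 0xa4a0; big→ a4 a0
line 14 (bz): pack op=0x1c:6|imm=-16:10 = 0x73f0; big→ 73 f0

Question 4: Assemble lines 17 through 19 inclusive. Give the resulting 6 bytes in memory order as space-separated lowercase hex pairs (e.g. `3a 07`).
0c 50 19 d6 0e a0

17. lsr fields op=0x3:6|rd=0:3|rs=5:3|pad=0:4 → word 0c50h → 0c 50
18. set fields op=0x6:6|rd=3:3|imm=86:7 → word 19d6h → 19 d6
19. lsr fields op=0x3:6|rd=5:3|rs=2:3|pad=0:4 → word 0ea0h → 0e a0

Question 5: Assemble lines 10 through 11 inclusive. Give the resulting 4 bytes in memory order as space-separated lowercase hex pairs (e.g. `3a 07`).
line 10 (and): pack op=0xd:6|rd=0:3|rs=0:3|pad=0:4 = 0x3400; big→ 34 00
line 11 (bz): pack op=0x1c:6|imm=-10:10 = 0x73f6; big→ 73 f6

34 00 73 f6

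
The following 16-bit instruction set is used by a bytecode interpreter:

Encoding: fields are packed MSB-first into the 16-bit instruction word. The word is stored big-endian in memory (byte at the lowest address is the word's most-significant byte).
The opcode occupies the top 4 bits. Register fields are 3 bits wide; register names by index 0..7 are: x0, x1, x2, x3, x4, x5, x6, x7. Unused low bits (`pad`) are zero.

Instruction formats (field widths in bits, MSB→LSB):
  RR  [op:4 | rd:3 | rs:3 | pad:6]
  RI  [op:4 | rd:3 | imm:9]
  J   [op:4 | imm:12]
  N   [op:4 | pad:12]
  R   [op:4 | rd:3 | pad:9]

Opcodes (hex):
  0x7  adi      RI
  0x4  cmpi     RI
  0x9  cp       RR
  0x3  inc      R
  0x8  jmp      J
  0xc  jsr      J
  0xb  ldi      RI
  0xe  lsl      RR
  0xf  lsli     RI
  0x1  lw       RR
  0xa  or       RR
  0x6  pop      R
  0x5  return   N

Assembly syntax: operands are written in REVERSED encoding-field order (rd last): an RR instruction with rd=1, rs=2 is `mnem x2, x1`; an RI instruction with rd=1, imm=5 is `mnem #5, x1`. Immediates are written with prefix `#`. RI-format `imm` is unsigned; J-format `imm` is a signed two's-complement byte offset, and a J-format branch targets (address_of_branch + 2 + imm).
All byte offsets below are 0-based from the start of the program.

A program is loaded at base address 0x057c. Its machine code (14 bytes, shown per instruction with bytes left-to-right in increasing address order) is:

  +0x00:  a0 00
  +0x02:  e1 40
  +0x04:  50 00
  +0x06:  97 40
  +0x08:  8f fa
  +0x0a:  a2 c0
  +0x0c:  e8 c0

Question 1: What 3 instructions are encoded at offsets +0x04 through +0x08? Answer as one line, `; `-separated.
return; cp x5, x3; jmp #-6

[04] 50 00 → 0x5000
  opcode bits[15:12]=0x5: return/N
[06] 97 40 → 0x9740
  opcode bits[15:12]=0x9: cp/RR
  [11:9] rd=3 = x3
  [8:6] rs=5 = x5
[08] 8f fa → 0x8ffa
  opcode bits[15:12]=0x8: jmp/J
  [11:0] imm=4090 (s12→-6) = #-6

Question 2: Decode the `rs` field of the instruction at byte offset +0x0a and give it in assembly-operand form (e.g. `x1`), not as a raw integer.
x3

off 0x0a: read a2 c0 as big → 0xa2c0
  op=0xa2c0>>12=0xa ⇒ or (RR)
  rd: (w>>9)&0x7=0x1 → x1
  rs: (w>>6)&0x7=0x3 → x3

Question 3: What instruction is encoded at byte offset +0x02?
off 0x02: read e1 40 as big → 0xe140
  top 4b → 0xe → lsl [RR]
  rd@[11:9]=0x0 ⇒ x0
  rs@[8:6]=0x5 ⇒ x5

lsl x5, x0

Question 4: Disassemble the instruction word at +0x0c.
lsl x3, x4

off 0x0c: read e8 c0 as big → 0xe8c0
  op=0xe8c0>>12=0xe ⇒ lsl (RR)
  rd@[11:9]=0x4 ⇒ x4
  rs@[8:6]=0x3 ⇒ x3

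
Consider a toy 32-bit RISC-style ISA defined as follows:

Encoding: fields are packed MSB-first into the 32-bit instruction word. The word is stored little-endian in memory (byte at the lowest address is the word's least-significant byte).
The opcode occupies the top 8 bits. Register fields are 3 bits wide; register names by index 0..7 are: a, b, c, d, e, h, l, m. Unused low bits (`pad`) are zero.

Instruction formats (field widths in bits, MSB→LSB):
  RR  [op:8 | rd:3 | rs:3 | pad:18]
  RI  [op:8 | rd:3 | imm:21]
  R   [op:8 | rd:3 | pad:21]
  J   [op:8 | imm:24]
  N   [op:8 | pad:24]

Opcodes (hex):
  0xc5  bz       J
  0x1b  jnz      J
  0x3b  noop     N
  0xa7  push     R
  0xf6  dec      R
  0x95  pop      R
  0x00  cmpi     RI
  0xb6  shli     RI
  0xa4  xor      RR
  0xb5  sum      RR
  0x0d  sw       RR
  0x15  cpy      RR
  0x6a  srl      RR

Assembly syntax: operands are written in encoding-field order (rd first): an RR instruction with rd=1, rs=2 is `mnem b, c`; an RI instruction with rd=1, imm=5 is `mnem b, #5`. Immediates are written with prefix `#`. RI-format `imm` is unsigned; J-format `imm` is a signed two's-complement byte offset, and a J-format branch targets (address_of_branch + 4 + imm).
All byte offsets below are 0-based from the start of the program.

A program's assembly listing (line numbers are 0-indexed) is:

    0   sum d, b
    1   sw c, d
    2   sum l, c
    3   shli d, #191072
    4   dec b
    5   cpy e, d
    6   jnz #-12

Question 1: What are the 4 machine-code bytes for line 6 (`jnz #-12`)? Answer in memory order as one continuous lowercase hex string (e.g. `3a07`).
f4ffff1b

line 6 (jnz): pack op=0x1b:8|imm=-12:24 = 0x1bfffff4; little→ f4 ff ff 1b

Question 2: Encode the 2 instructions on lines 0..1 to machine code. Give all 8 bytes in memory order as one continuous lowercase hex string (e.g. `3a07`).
000064b500004c0d

L0: sum op=0xb5:8|rd=3:3|rs=1:3|pad=0:18 ⇒ 0xb5640000 ⇒ little 00 00 64 b5
L1: sw op=0xd:8|rd=2:3|rs=3:3|pad=0:18 ⇒ 0x0d4c0000 ⇒ little 00 00 4c 0d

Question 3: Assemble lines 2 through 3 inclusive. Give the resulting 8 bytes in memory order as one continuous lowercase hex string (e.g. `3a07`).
0000c8b560ea62b6

2. sum fields op=0xb5:8|rd=6:3|rs=2:3|pad=0:18 → word b5c80000h → 00 00 c8 b5
3. shli fields op=0xb6:8|rd=3:3|imm=191072:21 → word b662ea60h → 60 ea 62 b6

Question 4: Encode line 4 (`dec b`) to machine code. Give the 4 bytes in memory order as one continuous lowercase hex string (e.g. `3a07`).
line 4 (dec): pack op=0xf6:8|rd=1:3|pad=0:21 = 0xf6200000; little→ 00 00 20 f6

000020f6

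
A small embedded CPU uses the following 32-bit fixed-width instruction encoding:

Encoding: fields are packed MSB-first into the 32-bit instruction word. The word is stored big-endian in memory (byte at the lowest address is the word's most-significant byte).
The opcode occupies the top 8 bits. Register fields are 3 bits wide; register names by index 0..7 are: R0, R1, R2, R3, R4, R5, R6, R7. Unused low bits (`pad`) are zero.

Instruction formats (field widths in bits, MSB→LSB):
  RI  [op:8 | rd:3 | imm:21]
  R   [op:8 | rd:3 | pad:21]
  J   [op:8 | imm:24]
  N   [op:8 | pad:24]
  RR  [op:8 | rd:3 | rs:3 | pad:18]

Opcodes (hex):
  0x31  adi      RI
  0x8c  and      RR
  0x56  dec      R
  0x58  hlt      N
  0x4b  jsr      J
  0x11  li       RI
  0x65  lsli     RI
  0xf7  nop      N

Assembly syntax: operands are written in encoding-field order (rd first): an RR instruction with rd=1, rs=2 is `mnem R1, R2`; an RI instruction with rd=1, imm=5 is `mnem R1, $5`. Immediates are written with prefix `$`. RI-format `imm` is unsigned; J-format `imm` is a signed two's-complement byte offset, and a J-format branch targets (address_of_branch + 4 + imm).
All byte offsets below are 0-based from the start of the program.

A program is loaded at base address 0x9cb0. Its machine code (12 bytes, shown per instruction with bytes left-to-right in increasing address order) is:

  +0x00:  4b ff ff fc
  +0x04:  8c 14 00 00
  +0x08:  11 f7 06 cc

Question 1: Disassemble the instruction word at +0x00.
jsr $-4

off 0x00: read 4b ff ff fc as big → 0x4bfffffc
  top 8b → 0x4b → jsr [J]
  imm@[23:0]=0xfffffc (s24→-4) ⇒ $-4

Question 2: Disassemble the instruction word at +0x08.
li R7, $1509068

@+08  big-endian(11 f7 06 cc) = 0x11f706cc
  top 8b → 0x11 → li [RI]
  rd@[23:21]=0x7 ⇒ R7
  imm@[20:0]=0x1706cc ⇒ $1509068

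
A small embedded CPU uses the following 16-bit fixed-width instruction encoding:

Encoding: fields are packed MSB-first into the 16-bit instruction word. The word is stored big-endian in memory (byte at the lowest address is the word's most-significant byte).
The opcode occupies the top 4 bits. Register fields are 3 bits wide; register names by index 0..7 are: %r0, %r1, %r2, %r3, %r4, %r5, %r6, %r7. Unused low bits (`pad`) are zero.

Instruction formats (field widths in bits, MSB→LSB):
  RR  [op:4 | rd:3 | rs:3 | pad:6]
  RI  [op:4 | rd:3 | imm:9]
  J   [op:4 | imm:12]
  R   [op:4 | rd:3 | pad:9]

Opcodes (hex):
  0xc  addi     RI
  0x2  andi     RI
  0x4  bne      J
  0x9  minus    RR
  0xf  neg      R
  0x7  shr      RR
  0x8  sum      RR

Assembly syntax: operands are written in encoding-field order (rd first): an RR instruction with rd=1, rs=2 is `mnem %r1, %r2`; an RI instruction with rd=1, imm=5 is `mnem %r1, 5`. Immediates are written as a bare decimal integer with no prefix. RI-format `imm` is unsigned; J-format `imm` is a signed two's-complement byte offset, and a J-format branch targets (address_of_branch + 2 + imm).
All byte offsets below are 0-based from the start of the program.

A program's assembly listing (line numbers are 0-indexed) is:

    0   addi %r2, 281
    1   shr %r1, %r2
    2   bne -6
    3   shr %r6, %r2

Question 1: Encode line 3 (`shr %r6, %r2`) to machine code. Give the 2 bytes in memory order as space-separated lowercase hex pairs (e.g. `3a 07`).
7c 80

L3: shr op=0x7:4|rd=6:3|rs=2:3|pad=0:6 ⇒ 0x7c80 ⇒ big 7c 80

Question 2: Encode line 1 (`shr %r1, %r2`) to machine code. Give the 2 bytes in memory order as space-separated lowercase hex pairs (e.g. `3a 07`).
72 80

L1: shr op=0x7:4|rd=1:3|rs=2:3|pad=0:6 ⇒ 0x7280 ⇒ big 72 80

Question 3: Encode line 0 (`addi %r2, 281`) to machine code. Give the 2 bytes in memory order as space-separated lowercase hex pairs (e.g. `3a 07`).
c5 19

line 0 (addi): pack op=0xc:4|rd=2:3|imm=281:9 = 0xc519; big→ c5 19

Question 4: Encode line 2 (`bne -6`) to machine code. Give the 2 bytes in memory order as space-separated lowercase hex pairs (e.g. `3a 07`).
4f fa

L2: bne op=0x4:4|imm=-6:12 ⇒ 0x4ffa ⇒ big 4f fa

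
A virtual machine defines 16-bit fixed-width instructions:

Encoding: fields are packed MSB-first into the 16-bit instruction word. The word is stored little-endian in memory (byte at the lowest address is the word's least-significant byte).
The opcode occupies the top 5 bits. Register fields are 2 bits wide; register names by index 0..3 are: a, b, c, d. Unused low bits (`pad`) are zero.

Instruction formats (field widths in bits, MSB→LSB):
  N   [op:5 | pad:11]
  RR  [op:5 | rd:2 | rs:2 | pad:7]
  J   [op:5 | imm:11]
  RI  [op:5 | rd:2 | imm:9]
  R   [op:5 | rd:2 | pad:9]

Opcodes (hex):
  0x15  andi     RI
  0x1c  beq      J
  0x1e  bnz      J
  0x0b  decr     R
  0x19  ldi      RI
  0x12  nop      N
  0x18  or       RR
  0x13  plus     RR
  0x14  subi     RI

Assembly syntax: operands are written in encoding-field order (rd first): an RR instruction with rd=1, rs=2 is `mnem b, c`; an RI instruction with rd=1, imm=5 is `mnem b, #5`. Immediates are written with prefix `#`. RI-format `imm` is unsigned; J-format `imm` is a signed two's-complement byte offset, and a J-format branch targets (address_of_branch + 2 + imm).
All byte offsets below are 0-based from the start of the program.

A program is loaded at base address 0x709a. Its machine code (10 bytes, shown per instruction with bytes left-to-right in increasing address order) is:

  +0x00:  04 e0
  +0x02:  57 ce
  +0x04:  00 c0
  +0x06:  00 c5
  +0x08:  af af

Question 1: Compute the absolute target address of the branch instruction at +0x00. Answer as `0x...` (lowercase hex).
[00] 04 e0 → 0xe004
  opcode bits[15:11]=0x1c: beq/J
  imm@[10:0]=0x4 ⇒ #4
  target = base 0x709a + off 0x00 + 2 + imm 4 = 0x70a0

0x70a0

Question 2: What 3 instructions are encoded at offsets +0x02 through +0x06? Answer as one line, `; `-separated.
ldi d, #87; or a, a; or c, c

off 0x02: read 57 ce as little → 0xce57
  top 5b → 0x19 → ldi [RI]
  rd@[10:9]=0x3 ⇒ d
  imm@[8:0]=0x57 ⇒ #87
off 0x04: read 00 c0 as little → 0xc000
  top 5b → 0x18 → or [RR]
  rd@[10:9]=0x0 ⇒ a
  rs@[8:7]=0x0 ⇒ a
off 0x06: read 00 c5 as little → 0xc500
  top 5b → 0x18 → or [RR]
  rd@[10:9]=0x2 ⇒ c
  rs@[8:7]=0x2 ⇒ c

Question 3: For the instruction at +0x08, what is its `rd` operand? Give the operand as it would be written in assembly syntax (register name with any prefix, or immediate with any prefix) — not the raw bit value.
d

[08] af af → 0xafaf
  op=0xafaf>>11=0x15 ⇒ andi (RI)
  rd: (w>>9)&0x3=0x3 → d
  imm: (w>>0)&0x1ff=0x1af → #431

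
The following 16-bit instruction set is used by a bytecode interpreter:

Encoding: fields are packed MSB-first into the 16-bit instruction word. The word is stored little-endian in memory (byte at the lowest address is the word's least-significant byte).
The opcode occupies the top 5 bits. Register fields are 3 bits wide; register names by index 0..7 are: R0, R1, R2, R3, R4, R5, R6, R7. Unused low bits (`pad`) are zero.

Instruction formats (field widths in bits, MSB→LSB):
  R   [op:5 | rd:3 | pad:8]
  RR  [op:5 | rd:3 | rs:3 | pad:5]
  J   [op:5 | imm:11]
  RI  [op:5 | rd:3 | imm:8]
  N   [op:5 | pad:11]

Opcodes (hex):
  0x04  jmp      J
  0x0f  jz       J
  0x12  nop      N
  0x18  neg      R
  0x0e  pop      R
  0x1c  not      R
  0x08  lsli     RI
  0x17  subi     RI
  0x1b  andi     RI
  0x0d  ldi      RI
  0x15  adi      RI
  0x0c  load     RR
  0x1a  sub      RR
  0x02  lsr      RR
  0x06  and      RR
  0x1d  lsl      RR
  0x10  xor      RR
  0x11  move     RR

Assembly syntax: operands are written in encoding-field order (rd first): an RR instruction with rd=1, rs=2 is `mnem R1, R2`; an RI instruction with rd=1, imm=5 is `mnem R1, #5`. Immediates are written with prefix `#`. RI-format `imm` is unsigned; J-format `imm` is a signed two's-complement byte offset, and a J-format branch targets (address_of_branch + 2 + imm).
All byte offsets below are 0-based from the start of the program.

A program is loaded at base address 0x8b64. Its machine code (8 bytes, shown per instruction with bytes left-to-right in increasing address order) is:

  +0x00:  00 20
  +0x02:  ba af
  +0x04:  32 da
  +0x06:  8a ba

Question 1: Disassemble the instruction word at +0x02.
adi R7, #186

+0x02: ba af ⇒ word 0xafba (little)
  op=0xafba>>11=0x15 ⇒ adi (RI)
  [10:8] rd=7 = R7
  [7:0] imm=186 = #186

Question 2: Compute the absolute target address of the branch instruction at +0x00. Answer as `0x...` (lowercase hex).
+0x00: 00 20 ⇒ word 0x2000 (little)
  opcode bits[15:11]=0x4: jmp/J
  imm: (w>>0)&0x7ff=0x0 → #0
  target = base 0x8b64 + off 0x00 + 2 + imm 0 = 0x8b66

0x8b66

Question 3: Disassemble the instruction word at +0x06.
subi R2, #138

@+06  little-endian(8a ba) = 0xba8a
  opcode bits[15:11]=0x17: subi/RI
  rd: (w>>8)&0x7=0x2 → R2
  imm: (w>>0)&0xff=0x8a → #138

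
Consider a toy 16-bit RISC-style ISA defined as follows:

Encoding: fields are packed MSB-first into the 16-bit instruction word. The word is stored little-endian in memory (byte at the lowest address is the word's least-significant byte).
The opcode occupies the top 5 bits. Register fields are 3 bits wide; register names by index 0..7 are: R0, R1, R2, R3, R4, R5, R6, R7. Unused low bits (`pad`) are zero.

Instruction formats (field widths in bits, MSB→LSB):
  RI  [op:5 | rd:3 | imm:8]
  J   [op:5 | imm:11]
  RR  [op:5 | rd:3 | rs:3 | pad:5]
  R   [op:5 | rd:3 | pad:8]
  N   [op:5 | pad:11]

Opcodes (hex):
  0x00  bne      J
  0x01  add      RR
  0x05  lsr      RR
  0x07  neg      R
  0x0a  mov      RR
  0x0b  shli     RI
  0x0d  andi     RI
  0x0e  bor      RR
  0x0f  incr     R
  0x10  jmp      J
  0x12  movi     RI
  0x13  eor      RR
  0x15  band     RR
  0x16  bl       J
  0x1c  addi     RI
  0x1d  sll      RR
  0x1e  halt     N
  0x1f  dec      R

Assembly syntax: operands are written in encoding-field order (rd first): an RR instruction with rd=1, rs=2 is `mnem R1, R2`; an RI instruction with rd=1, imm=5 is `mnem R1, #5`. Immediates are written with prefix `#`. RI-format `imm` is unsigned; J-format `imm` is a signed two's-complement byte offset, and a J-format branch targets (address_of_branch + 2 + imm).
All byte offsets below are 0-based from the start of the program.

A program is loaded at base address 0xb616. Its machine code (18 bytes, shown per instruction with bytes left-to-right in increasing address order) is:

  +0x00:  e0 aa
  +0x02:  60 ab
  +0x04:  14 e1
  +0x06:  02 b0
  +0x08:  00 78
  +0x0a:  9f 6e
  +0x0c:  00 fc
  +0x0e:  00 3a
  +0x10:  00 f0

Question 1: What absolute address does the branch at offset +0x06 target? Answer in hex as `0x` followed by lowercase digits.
0xb620

off 0x06: read 02 b0 as little → 0xb002
  top 5b → 0x16 → bl [J]
  imm: (w>>0)&0x7ff=0x2 → #2
  target = base 0xb616 + off 0x06 + 2 + imm 2 = 0xb620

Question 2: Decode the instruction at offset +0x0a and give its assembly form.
@+0a  little-endian(9f 6e) = 0x6e9f
  top 5b → 0xd → andi [RI]
  [10:8] rd=6 = R6
  [7:0] imm=159 = #159

andi R6, #159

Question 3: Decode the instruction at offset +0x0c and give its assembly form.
off 0x0c: read 00 fc as little → 0xfc00
  op=0xfc00>>11=0x1f ⇒ dec (R)
  [10:8] rd=4 = R4

dec R4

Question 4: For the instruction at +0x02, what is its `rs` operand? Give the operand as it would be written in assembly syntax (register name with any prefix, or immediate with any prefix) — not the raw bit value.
off 0x02: read 60 ab as little → 0xab60
  top 5b → 0x15 → band [RR]
  rd: (w>>8)&0x7=0x3 → R3
  rs: (w>>5)&0x7=0x3 → R3

R3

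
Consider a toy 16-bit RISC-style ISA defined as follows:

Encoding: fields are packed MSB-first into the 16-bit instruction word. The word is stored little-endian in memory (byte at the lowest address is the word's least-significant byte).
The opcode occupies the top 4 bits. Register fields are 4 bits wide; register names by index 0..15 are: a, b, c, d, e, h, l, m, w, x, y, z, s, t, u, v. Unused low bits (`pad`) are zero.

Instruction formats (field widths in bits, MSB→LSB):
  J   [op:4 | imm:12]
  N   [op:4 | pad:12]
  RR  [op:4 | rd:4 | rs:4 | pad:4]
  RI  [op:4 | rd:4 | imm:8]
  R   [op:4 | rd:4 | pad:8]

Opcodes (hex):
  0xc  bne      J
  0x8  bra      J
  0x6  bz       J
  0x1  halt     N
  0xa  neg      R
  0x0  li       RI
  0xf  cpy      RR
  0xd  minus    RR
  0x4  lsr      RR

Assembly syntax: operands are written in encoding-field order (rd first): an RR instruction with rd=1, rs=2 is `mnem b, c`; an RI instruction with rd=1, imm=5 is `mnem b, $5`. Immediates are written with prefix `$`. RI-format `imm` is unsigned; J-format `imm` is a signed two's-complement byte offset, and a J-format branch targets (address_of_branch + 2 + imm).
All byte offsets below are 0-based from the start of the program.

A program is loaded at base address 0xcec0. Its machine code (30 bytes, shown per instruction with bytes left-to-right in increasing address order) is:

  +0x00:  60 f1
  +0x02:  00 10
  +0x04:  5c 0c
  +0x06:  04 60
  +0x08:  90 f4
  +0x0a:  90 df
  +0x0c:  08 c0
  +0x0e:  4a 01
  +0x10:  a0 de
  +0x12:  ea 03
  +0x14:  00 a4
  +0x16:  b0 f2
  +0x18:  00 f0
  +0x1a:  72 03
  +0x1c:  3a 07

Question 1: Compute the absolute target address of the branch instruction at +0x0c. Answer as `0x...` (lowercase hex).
[0c] 08 c0 → 0xc008
  opcode bits[15:12]=0xc: bne/J
  imm@[11:0]=0x8 ⇒ $8
  target = base 0xcec0 + off 0x0c + 2 + imm 8 = 0xced6

0xced6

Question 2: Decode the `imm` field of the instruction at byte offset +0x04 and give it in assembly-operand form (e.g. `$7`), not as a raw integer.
$92

off 0x04: read 5c 0c as little → 0x0c5c
  top 4b → 0x0 → li [RI]
  rd@[11:8]=0xc ⇒ s
  imm@[7:0]=0x5c ⇒ $92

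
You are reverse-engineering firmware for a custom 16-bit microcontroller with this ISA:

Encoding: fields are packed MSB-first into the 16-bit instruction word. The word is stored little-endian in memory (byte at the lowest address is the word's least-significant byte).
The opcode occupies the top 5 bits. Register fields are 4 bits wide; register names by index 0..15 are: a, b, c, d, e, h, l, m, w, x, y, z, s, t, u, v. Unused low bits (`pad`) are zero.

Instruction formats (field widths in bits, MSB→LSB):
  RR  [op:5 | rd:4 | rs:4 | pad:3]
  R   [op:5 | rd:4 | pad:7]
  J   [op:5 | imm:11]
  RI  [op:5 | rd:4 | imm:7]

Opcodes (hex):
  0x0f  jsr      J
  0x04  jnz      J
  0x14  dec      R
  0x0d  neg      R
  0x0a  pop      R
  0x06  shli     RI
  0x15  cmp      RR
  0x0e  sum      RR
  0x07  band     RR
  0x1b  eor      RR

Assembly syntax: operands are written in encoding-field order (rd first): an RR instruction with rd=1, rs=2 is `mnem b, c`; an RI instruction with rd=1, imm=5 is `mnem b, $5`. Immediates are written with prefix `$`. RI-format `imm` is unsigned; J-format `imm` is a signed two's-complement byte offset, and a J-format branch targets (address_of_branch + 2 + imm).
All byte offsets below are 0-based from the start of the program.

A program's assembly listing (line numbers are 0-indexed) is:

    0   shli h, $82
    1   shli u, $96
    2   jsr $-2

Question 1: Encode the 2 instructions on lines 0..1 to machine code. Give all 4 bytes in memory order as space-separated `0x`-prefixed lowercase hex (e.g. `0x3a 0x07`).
line 0 (shli): pack op=0x6:5|rd=5:4|imm=82:7 = 0x32d2; little→ d2 32
line 1 (shli): pack op=0x6:5|rd=14:4|imm=96:7 = 0x3760; little→ 60 37

0xd2 0x32 0x60 0x37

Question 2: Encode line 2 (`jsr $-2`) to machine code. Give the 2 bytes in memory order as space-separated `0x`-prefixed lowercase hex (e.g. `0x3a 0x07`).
0xfe 0x7f

2. jsr fields op=0xf:5|imm=-2:11 → word 7ffeh → fe 7f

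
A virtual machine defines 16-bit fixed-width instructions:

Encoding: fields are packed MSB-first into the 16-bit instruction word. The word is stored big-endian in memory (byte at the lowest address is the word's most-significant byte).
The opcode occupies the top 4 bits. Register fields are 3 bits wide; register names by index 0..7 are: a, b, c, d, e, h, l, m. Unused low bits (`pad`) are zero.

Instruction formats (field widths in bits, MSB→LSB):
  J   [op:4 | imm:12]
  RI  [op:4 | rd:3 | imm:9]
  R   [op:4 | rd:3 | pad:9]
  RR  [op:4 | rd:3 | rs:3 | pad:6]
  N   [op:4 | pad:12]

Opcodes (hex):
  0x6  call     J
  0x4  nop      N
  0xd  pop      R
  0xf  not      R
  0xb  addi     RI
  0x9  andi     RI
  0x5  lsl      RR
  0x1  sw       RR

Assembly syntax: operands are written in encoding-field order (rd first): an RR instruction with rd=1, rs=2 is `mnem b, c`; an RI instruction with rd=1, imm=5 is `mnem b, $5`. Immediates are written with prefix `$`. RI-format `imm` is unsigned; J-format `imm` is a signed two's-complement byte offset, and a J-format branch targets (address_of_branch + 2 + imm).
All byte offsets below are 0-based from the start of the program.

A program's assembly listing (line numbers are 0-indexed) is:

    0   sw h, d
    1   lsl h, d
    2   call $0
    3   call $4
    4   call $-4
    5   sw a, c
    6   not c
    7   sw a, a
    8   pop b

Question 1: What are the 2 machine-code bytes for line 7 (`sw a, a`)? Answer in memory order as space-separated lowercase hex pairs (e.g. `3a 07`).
10 00

7. sw fields op=0x1:4|rd=0:3|rs=0:3|pad=0:6 → word 1000h → 10 00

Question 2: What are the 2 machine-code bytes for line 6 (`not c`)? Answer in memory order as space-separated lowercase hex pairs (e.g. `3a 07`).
f4 00

line 6 (not): pack op=0xf:4|rd=2:3|pad=0:9 = 0xf400; big→ f4 00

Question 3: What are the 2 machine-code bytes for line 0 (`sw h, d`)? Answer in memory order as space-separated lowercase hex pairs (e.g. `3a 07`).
line 0 (sw): pack op=0x1:4|rd=5:3|rs=3:3|pad=0:6 = 0x1ac0; big→ 1a c0

1a c0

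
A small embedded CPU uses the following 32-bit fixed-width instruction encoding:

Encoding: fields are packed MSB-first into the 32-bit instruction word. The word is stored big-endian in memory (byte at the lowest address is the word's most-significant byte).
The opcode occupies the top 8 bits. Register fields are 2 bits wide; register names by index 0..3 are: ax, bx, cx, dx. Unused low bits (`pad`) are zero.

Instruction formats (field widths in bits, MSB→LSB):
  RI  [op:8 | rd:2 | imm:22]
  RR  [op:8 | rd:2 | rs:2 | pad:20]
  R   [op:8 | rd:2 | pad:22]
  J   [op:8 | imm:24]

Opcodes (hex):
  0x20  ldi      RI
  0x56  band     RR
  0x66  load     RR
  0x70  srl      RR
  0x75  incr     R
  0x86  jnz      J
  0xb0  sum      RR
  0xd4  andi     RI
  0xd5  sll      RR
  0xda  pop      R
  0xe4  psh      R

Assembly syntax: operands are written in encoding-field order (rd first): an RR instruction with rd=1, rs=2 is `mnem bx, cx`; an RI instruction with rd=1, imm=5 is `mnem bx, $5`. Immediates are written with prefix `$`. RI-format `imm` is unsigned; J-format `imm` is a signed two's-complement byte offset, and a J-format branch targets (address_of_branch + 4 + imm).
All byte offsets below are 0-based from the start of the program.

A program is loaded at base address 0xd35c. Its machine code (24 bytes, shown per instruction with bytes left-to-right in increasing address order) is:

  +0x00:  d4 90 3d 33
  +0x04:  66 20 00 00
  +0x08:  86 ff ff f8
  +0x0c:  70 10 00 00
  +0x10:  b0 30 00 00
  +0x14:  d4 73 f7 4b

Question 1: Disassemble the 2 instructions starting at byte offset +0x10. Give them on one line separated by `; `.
off 0x10: read b0 30 00 00 as big → 0xb0300000
  op=0xb0300000>>24=0xb0 ⇒ sum (RR)
  [23:22] rd=0 = ax
  [21:20] rs=3 = dx
off 0x14: read d4 73 f7 4b as big → 0xd473f74b
  op=0xd473f74b>>24=0xd4 ⇒ andi (RI)
  [23:22] rd=1 = bx
  [21:0] imm=3405643 = $3405643

sum ax, dx; andi bx, $3405643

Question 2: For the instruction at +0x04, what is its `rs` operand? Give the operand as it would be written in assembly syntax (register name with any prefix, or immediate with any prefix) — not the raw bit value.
cx

[04] 66 20 00 00 → 0x66200000
  top 8b → 0x66 → load [RR]
  rd@[23:22]=0x0 ⇒ ax
  rs@[21:20]=0x2 ⇒ cx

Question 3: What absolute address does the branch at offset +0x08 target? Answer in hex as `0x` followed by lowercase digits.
0xd360

@+08  big-endian(86 ff ff f8) = 0x86fffff8
  op=0x86fffff8>>24=0x86 ⇒ jnz (J)
  imm: (w>>0)&0xffffff=0xfffff8 (s24→-8) → $-8
  target = base 0xd35c + off 0x08 + 4 + imm -8 = 0xd360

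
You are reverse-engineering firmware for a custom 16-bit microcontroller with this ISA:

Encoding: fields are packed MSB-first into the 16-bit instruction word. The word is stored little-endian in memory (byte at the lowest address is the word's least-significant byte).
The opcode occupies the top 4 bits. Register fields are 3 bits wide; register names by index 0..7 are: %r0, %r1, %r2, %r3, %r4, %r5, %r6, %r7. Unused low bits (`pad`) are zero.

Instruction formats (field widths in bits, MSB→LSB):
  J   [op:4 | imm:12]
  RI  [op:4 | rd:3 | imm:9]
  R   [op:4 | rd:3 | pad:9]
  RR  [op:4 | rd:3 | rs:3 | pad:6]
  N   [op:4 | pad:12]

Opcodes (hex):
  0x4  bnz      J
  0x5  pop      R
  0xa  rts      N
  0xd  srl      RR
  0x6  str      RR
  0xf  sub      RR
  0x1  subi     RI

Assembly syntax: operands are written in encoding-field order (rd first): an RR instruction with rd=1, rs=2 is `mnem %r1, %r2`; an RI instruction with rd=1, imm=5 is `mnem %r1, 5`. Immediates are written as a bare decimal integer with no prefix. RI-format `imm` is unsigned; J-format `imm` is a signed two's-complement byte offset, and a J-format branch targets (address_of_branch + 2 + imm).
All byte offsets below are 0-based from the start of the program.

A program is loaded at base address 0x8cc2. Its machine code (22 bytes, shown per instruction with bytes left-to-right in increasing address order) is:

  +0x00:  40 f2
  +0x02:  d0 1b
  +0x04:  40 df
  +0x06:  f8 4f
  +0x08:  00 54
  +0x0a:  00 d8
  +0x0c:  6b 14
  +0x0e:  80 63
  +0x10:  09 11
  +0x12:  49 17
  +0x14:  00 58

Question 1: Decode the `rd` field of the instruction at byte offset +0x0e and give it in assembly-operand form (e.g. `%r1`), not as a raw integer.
%r1

@+0e  little-endian(80 63) = 0x6380
  op=0x6380>>12=0x6 ⇒ str (RR)
  rd@[11:9]=0x1 ⇒ %r1
  rs@[8:6]=0x6 ⇒ %r6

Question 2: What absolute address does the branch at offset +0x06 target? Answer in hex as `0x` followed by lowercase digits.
0x8cc2

+0x06: f8 4f ⇒ word 0x4ff8 (little)
  top 4b → 0x4 → bnz [J]
  imm: (w>>0)&0xfff=0xff8 (s12→-8) → -8
  target = base 0x8cc2 + off 0x06 + 2 + imm -8 = 0x8cc2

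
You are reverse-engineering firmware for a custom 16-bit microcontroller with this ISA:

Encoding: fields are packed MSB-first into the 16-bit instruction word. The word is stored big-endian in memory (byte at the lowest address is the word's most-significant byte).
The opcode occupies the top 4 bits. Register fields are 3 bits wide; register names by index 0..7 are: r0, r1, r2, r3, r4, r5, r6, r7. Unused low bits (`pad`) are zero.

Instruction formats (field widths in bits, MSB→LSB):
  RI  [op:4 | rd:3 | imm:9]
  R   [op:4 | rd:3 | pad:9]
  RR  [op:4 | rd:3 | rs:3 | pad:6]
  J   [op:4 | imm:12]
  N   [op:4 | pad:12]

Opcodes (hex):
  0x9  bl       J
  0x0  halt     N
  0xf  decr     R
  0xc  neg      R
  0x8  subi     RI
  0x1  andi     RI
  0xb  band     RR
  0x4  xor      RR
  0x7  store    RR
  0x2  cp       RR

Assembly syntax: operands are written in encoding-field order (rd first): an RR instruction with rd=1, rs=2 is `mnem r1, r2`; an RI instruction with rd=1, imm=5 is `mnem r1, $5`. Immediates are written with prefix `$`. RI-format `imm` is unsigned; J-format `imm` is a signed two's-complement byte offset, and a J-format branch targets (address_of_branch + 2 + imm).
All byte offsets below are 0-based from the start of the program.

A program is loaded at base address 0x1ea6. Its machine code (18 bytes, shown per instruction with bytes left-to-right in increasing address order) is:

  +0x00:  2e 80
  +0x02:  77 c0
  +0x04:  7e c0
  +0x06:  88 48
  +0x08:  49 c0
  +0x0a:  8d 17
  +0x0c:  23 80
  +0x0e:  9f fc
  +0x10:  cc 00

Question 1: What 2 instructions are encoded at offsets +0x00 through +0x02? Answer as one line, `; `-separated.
[00] 2e 80 → 0x2e80
  op=0x2e80>>12=0x2 ⇒ cp (RR)
  rd: (w>>9)&0x7=0x7 → r7
  rs: (w>>6)&0x7=0x2 → r2
[02] 77 c0 → 0x77c0
  op=0x77c0>>12=0x7 ⇒ store (RR)
  rd: (w>>9)&0x7=0x3 → r3
  rs: (w>>6)&0x7=0x7 → r7

cp r7, r2; store r3, r7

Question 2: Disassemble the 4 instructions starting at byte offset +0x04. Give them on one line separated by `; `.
store r7, r3; subi r4, $72; xor r4, r7; subi r6, $279

[04] 7e c0 → 0x7ec0
  opcode bits[15:12]=0x7: store/RR
  rd@[11:9]=0x7 ⇒ r7
  rs@[8:6]=0x3 ⇒ r3
[06] 88 48 → 0x8848
  opcode bits[15:12]=0x8: subi/RI
  rd@[11:9]=0x4 ⇒ r4
  imm@[8:0]=0x48 ⇒ $72
[08] 49 c0 → 0x49c0
  opcode bits[15:12]=0x4: xor/RR
  rd@[11:9]=0x4 ⇒ r4
  rs@[8:6]=0x7 ⇒ r7
[0a] 8d 17 → 0x8d17
  opcode bits[15:12]=0x8: subi/RI
  rd@[11:9]=0x6 ⇒ r6
  imm@[8:0]=0x117 ⇒ $279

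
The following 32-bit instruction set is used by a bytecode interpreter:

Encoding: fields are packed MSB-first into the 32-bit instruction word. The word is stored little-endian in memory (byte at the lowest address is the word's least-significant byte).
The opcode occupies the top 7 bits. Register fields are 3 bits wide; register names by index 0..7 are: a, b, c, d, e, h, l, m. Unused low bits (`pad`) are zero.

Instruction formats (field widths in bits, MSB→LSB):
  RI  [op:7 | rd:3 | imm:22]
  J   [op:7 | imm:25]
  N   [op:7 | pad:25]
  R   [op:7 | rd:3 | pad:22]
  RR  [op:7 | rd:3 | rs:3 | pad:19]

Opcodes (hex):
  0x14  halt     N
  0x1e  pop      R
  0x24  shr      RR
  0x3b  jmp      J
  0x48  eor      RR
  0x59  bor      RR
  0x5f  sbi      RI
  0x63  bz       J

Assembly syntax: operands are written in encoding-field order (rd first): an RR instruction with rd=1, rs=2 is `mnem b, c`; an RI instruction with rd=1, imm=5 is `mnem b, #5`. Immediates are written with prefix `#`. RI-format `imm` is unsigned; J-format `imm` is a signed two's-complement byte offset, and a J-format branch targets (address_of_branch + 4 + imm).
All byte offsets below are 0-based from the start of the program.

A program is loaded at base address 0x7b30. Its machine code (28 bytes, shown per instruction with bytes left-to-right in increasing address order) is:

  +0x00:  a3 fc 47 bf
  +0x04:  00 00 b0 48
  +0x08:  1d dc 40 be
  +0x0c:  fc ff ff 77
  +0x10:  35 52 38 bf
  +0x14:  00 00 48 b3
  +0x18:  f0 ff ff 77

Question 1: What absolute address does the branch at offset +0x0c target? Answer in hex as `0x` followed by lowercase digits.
@+0c  little-endian(fc ff ff 77) = 0x77fffffc
  op=0x77fffffc>>25=0x3b ⇒ jmp (J)
  [24:0] imm=33554428 (s25→-4) = #-4
  target = base 0x7b30 + off 0x0c + 4 + imm -4 = 0x7b3c

0x7b3c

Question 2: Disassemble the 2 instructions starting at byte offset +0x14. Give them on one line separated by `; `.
+0x14: 00 00 48 b3 ⇒ word 0xb3480000 (little)
  op=0xb3480000>>25=0x59 ⇒ bor (RR)
  rd: (w>>22)&0x7=0x5 → h
  rs: (w>>19)&0x7=0x1 → b
+0x18: f0 ff ff 77 ⇒ word 0x77fffff0 (little)
  op=0x77fffff0>>25=0x3b ⇒ jmp (J)
  imm: (w>>0)&0x1ffffff=0x1fffff0 (s25→-16) → #-16

bor h, b; jmp #-16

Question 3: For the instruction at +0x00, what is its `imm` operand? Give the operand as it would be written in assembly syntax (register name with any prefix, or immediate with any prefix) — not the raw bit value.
@+00  little-endian(a3 fc 47 bf) = 0xbf47fca3
  op=0xbf47fca3>>25=0x5f ⇒ sbi (RI)
  rd@[24:22]=0x5 ⇒ h
  imm@[21:0]=0x7fca3 ⇒ #523427

#523427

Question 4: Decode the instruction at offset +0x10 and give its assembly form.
sbi e, #3691061

[10] 35 52 38 bf → 0xbf385235
  op=0xbf385235>>25=0x5f ⇒ sbi (RI)
  rd@[24:22]=0x4 ⇒ e
  imm@[21:0]=0x385235 ⇒ #3691061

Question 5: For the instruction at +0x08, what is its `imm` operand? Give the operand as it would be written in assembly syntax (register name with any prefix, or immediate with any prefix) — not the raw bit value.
#56349

[08] 1d dc 40 be → 0xbe40dc1d
  opcode bits[31:25]=0x5f: sbi/RI
  rd@[24:22]=0x1 ⇒ b
  imm@[21:0]=0xdc1d ⇒ #56349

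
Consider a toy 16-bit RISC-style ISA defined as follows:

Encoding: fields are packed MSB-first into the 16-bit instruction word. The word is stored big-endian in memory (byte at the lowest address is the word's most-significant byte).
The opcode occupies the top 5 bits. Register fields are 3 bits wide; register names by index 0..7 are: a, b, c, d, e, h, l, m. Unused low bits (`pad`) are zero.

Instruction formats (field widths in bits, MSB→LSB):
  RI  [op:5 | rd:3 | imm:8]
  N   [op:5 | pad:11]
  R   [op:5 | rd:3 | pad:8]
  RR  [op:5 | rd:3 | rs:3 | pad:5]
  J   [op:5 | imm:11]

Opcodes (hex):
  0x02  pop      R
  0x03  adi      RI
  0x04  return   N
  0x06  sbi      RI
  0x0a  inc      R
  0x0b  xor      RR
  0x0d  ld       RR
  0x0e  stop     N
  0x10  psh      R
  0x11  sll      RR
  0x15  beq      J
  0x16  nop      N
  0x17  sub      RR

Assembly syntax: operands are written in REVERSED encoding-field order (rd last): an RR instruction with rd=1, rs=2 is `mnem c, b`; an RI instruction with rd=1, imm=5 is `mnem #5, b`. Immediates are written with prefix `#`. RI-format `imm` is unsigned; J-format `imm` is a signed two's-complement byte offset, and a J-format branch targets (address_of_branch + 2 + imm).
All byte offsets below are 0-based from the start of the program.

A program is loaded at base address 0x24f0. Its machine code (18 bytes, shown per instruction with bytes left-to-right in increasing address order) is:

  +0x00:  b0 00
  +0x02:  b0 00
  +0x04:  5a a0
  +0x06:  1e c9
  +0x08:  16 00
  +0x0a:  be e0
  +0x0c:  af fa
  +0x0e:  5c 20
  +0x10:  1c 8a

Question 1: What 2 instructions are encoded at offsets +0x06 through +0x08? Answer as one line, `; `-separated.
off 0x06: read 1e c9 as big → 0x1ec9
  op=0x1ec9>>11=0x3 ⇒ adi (RI)
  rd@[10:8]=0x6 ⇒ l
  imm@[7:0]=0xc9 ⇒ #201
off 0x08: read 16 00 as big → 0x1600
  op=0x1600>>11=0x2 ⇒ pop (R)
  rd@[10:8]=0x6 ⇒ l

adi #201, l; pop l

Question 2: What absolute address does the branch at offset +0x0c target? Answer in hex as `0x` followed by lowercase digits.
[0c] af fa → 0xaffa
  opcode bits[15:11]=0x15: beq/J
  imm@[10:0]=0x7fa (s11→-6) ⇒ #-6
  target = base 0x24f0 + off 0x0c + 2 + imm -6 = 0x24f8

0x24f8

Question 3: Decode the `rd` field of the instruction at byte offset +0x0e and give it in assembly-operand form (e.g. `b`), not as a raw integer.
+0x0e: 5c 20 ⇒ word 0x5c20 (big)
  opcode bits[15:11]=0xb: xor/RR
  rd@[10:8]=0x4 ⇒ e
  rs@[7:5]=0x1 ⇒ b

e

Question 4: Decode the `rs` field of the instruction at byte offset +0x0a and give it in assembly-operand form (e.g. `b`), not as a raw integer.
m

off 0x0a: read be e0 as big → 0xbee0
  opcode bits[15:11]=0x17: sub/RR
  rd@[10:8]=0x6 ⇒ l
  rs@[7:5]=0x7 ⇒ m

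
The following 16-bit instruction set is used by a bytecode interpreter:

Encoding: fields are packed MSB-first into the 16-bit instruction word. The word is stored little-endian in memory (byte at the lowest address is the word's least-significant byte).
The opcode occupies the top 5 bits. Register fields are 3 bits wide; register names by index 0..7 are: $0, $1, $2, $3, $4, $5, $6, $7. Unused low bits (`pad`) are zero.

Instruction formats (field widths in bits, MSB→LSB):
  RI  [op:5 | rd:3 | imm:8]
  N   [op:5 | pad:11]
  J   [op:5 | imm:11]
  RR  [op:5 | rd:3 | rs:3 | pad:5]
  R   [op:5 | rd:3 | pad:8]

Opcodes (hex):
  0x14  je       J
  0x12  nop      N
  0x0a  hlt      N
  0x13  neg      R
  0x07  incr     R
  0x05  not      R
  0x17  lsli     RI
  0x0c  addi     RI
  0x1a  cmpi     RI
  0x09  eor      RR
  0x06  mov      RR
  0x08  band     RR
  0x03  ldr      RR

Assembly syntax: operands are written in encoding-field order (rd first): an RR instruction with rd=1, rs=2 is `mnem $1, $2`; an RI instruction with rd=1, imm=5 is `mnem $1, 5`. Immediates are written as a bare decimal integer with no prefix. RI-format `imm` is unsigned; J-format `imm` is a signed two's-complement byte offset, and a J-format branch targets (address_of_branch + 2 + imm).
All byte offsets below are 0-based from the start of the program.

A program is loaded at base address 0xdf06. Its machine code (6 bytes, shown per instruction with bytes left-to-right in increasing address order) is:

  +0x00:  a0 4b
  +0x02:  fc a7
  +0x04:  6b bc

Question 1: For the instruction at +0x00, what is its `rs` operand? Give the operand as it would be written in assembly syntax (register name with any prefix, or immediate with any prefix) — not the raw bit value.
$5

+0x00: a0 4b ⇒ word 0x4ba0 (little)
  opcode bits[15:11]=0x9: eor/RR
  [10:8] rd=3 = $3
  [7:5] rs=5 = $5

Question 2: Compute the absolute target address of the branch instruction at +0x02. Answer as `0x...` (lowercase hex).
0xdf06

[02] fc a7 → 0xa7fc
  top 5b → 0x14 → je [J]
  [10:0] imm=2044 (s11→-4) = -4
  target = base 0xdf06 + off 0x02 + 2 + imm -4 = 0xdf06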